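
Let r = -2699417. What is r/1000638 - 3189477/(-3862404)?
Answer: -133976428373/71571633588 ≈ -1.8719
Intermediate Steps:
r/1000638 - 3189477/(-3862404) = -2699417/1000638 - 3189477/(-3862404) = -2699417*1/1000638 - 3189477*(-1/3862404) = -2699417/1000638 + 1063159/1287468 = -133976428373/71571633588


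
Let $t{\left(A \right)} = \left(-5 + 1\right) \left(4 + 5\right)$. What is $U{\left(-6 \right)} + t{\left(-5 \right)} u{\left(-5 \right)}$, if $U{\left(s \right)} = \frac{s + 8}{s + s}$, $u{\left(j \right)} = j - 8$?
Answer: $\frac{2807}{6} \approx 467.83$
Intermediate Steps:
$t{\left(A \right)} = -36$ ($t{\left(A \right)} = \left(-4\right) 9 = -36$)
$u{\left(j \right)} = -8 + j$ ($u{\left(j \right)} = j - 8 = -8 + j$)
$U{\left(s \right)} = \frac{8 + s}{2 s}$
$U{\left(-6 \right)} + t{\left(-5 \right)} u{\left(-5 \right)} = \frac{8 - 6}{2 \left(-6\right)} - 36 \left(-8 - 5\right) = \frac{1}{2} \left(- \frac{1}{6}\right) 2 - -468 = - \frac{1}{6} + 468 = \frac{2807}{6}$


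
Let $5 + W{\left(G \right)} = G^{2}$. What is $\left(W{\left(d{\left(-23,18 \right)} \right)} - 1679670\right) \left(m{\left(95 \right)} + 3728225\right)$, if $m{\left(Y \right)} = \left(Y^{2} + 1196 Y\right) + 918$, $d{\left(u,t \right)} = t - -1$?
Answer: $-6468361513432$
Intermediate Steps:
$d{\left(u,t \right)} = 1 + t$ ($d{\left(u,t \right)} = t + 1 = 1 + t$)
$m{\left(Y \right)} = 918 + Y^{2} + 1196 Y$
$W{\left(G \right)} = -5 + G^{2}$
$\left(W{\left(d{\left(-23,18 \right)} \right)} - 1679670\right) \left(m{\left(95 \right)} + 3728225\right) = \left(\left(-5 + \left(1 + 18\right)^{2}\right) - 1679670\right) \left(\left(918 + 95^{2} + 1196 \cdot 95\right) + 3728225\right) = \left(\left(-5 + 19^{2}\right) - 1679670\right) \left(\left(918 + 9025 + 113620\right) + 3728225\right) = \left(\left(-5 + 361\right) - 1679670\right) \left(123563 + 3728225\right) = \left(356 - 1679670\right) 3851788 = \left(-1679314\right) 3851788 = -6468361513432$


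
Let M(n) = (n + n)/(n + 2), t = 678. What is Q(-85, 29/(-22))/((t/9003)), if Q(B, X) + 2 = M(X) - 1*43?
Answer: -2199733/3390 ≈ -648.89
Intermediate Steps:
M(n) = 2*n/(2 + n) (M(n) = (2*n)/(2 + n) = 2*n/(2 + n))
Q(B, X) = -45 + 2*X/(2 + X) (Q(B, X) = -2 + (2*X/(2 + X) - 1*43) = -2 + (2*X/(2 + X) - 43) = -2 + (-43 + 2*X/(2 + X)) = -45 + 2*X/(2 + X))
Q(-85, 29/(-22))/((t/9003)) = ((-90 - 1247/(-22))/(2 + 29/(-22)))/((678/9003)) = ((-90 - 1247*(-1)/22)/(2 + 29*(-1/22)))/((678*(1/9003))) = ((-90 - 43*(-29/22))/(2 - 29/22))/(226/3001) = ((-90 + 1247/22)/(15/22))*(3001/226) = ((22/15)*(-733/22))*(3001/226) = -733/15*3001/226 = -2199733/3390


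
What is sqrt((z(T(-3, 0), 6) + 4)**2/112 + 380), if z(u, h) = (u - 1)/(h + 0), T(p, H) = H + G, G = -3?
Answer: sqrt(670495)/42 ≈ 19.496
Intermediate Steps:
T(p, H) = -3 + H (T(p, H) = H - 3 = -3 + H)
z(u, h) = (-1 + u)/h
sqrt((z(T(-3, 0), 6) + 4)**2/112 + 380) = sqrt(((-1 + (-3 + 0))/6 + 4)**2/112 + 380) = sqrt(((-1 - 3)/6 + 4)**2*(1/112) + 380) = sqrt(((1/6)*(-4) + 4)**2*(1/112) + 380) = sqrt((-2/3 + 4)**2*(1/112) + 380) = sqrt((10/3)**2*(1/112) + 380) = sqrt((100/9)*(1/112) + 380) = sqrt(25/252 + 380) = sqrt(95785/252) = sqrt(670495)/42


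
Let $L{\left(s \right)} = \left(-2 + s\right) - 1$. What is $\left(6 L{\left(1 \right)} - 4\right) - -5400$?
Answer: $5384$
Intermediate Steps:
$L{\left(s \right)} = -3 + s$
$\left(6 L{\left(1 \right)} - 4\right) - -5400 = \left(6 \left(-3 + 1\right) - 4\right) - -5400 = \left(6 \left(-2\right) - 4\right) + 5400 = \left(-12 - 4\right) + 5400 = -16 + 5400 = 5384$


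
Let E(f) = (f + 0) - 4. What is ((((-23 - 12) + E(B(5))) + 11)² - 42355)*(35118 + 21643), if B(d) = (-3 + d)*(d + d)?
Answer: -2400479451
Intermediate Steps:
B(d) = 2*d*(-3 + d) (B(d) = (-3 + d)*(2*d) = 2*d*(-3 + d))
E(f) = -4 + f (E(f) = f - 4 = -4 + f)
((((-23 - 12) + E(B(5))) + 11)² - 42355)*(35118 + 21643) = ((((-23 - 12) + (-4 + 2*5*(-3 + 5))) + 11)² - 42355)*(35118 + 21643) = (((-35 + (-4 + 2*5*2)) + 11)² - 42355)*56761 = (((-35 + (-4 + 20)) + 11)² - 42355)*56761 = (((-35 + 16) + 11)² - 42355)*56761 = ((-19 + 11)² - 42355)*56761 = ((-8)² - 42355)*56761 = (64 - 42355)*56761 = -42291*56761 = -2400479451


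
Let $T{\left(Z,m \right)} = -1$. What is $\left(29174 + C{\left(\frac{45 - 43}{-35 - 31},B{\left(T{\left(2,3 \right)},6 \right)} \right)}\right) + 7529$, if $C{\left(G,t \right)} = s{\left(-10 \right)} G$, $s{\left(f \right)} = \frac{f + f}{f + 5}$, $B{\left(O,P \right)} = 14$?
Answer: $\frac{1211195}{33} \approx 36703.0$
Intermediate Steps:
$s{\left(f \right)} = \frac{2 f}{5 + f}$
$C{\left(G,t \right)} = 4 G$ ($C{\left(G,t \right)} = 2 \left(-10\right) \frac{1}{5 - 10} G = 2 \left(-10\right) \frac{1}{-5} G = 2 \left(-10\right) \left(- \frac{1}{5}\right) G = 4 G$)
$\left(29174 + C{\left(\frac{45 - 43}{-35 - 31},B{\left(T{\left(2,3 \right)},6 \right)} \right)}\right) + 7529 = \left(29174 + 4 \frac{45 - 43}{-35 - 31}\right) + 7529 = \left(29174 + 4 \frac{2}{-66}\right) + 7529 = \left(29174 + 4 \cdot 2 \left(- \frac{1}{66}\right)\right) + 7529 = \left(29174 + 4 \left(- \frac{1}{33}\right)\right) + 7529 = \left(29174 - \frac{4}{33}\right) + 7529 = \frac{962738}{33} + 7529 = \frac{1211195}{33}$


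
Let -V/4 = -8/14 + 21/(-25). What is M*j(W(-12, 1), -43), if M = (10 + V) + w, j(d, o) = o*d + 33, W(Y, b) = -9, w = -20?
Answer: -9144/5 ≈ -1828.8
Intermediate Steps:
V = 988/175 (V = -4*(-8/14 + 21/(-25)) = -4*(-8*1/14 + 21*(-1/25)) = -4*(-4/7 - 21/25) = -4*(-247/175) = 988/175 ≈ 5.6457)
j(d, o) = 33 + d*o (j(d, o) = d*o + 33 = 33 + d*o)
M = -762/175 (M = (10 + 988/175) - 20 = 2738/175 - 20 = -762/175 ≈ -4.3543)
M*j(W(-12, 1), -43) = -762*(33 - 9*(-43))/175 = -762*(33 + 387)/175 = -762/175*420 = -9144/5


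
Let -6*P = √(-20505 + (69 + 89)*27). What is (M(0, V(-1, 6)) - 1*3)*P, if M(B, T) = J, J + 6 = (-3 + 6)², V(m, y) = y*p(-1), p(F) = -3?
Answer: 0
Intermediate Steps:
V(m, y) = -3*y (V(m, y) = y*(-3) = -3*y)
J = 3 (J = -6 + (-3 + 6)² = -6 + 3² = -6 + 9 = 3)
P = -I*√16239/6 (P = -√(-20505 + (69 + 89)*27)/6 = -√(-20505 + 158*27)/6 = -√(-20505 + 4266)/6 = -I*√16239/6 ≈ -21.239*I)
M(B, T) = 3
(M(0, V(-1, 6)) - 1*3)*P = (3 - 1*3)*(-I*√16239/6) = (3 - 3)*(-I*√16239/6) = 0*(-I*√16239/6) = 0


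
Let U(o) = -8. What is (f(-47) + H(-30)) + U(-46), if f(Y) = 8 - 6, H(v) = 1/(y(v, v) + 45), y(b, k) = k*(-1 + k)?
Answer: -5849/975 ≈ -5.9990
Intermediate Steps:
H(v) = 1/(45 + v*(-1 + v)) (H(v) = 1/(v*(-1 + v) + 45) = 1/(45 + v*(-1 + v)))
f(Y) = 2
(f(-47) + H(-30)) + U(-46) = (2 + 1/(45 - 30*(-1 - 30))) - 8 = (2 + 1/(45 - 30*(-31))) - 8 = (2 + 1/(45 + 930)) - 8 = (2 + 1/975) - 8 = 1951/975 - 8 = -5849/975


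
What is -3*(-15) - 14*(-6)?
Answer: 129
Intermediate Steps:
-3*(-15) - 14*(-6) = 45 + 84 = 129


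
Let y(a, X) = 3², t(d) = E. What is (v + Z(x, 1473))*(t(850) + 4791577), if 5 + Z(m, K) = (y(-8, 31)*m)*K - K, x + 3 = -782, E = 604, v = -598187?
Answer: -52744708880210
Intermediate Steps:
t(d) = 604
x = -785 (x = -3 - 782 = -785)
y(a, X) = 9
Z(m, K) = -5 - K + 9*K*m (Z(m, K) = -5 + ((9*m)*K - K) = -5 + (9*K*m - K) = -5 + (-K + 9*K*m) = -5 - K + 9*K*m)
(v + Z(x, 1473))*(t(850) + 4791577) = (-598187 + (-5 - 1*1473 + 9*1473*(-785)))*(604 + 4791577) = (-598187 + (-5 - 1473 - 10406745))*4792181 = (-598187 - 10408223)*4792181 = -11006410*4792181 = -52744708880210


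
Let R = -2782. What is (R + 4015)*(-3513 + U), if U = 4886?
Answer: 1692909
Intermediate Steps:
(R + 4015)*(-3513 + U) = (-2782 + 4015)*(-3513 + 4886) = 1233*1373 = 1692909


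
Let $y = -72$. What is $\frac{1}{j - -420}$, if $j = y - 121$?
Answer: $\frac{1}{227} \approx 0.0044053$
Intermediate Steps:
$j = -193$ ($j = -72 - 121 = -193$)
$\frac{1}{j - -420} = \frac{1}{-193 - -420} = \frac{1}{-193 + 420} = \frac{1}{227}$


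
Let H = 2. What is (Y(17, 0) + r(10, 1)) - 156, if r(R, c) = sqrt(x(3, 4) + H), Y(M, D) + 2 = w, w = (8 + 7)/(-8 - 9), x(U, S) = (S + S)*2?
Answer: -2701/17 + 3*sqrt(2) ≈ -154.64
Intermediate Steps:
x(U, S) = 4*S (x(U, S) = (2*S)*2 = 4*S)
w = -15/17 (w = 15/(-17) = 15*(-1/17) = -15/17 ≈ -0.88235)
Y(M, D) = -49/17 (Y(M, D) = -2 - 15/17 = -49/17)
r(R, c) = 3*sqrt(2) (r(R, c) = sqrt(4*4 + 2) = sqrt(16 + 2) = sqrt(18) = 3*sqrt(2))
(Y(17, 0) + r(10, 1)) - 156 = (-49/17 + 3*sqrt(2)) - 156 = -2701/17 + 3*sqrt(2)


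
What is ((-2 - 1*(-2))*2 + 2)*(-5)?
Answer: -10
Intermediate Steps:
((-2 - 1*(-2))*2 + 2)*(-5) = ((-2 + 2)*2 + 2)*(-5) = (0*2 + 2)*(-5) = (0 + 2)*(-5) = 2*(-5) = -10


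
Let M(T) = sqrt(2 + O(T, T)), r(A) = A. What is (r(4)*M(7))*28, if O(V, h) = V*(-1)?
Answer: 112*I*sqrt(5) ≈ 250.44*I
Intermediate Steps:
O(V, h) = -V
M(T) = sqrt(2 - T)
(r(4)*M(7))*28 = (4*sqrt(2 - 1*7))*28 = (4*sqrt(2 - 7))*28 = (4*sqrt(-5))*28 = (4*(I*sqrt(5)))*28 = (4*I*sqrt(5))*28 = 112*I*sqrt(5)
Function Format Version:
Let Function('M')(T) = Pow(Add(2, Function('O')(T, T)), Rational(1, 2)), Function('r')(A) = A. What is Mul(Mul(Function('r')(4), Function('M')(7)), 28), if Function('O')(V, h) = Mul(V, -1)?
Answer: Mul(112, I, Pow(5, Rational(1, 2))) ≈ Mul(250.44, I)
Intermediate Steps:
Function('O')(V, h) = Mul(-1, V)
Function('M')(T) = Pow(Add(2, Mul(-1, T)), Rational(1, 2))
Mul(Mul(Function('r')(4), Function('M')(7)), 28) = Mul(Mul(4, Pow(Add(2, Mul(-1, 7)), Rational(1, 2))), 28) = Mul(Mul(4, Pow(Add(2, -7), Rational(1, 2))), 28) = Mul(Mul(4, Pow(-5, Rational(1, 2))), 28) = Mul(Mul(4, Mul(I, Pow(5, Rational(1, 2)))), 28) = Mul(Mul(4, I, Pow(5, Rational(1, 2))), 28) = Mul(112, I, Pow(5, Rational(1, 2)))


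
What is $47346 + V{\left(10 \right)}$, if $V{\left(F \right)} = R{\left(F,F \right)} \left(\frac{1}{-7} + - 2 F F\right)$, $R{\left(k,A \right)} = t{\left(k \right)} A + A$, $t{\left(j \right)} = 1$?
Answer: $\frac{303402}{7} \approx 43343.0$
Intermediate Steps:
$R{\left(k,A \right)} = 2 A$ ($R{\left(k,A \right)} = 1 A + A = A + A = 2 A$)
$V{\left(F \right)} = 2 F \left(- \frac{1}{7} - 2 F^{2}\right)$ ($V{\left(F \right)} = 2 F \left(\frac{1}{-7} + - 2 F F\right) = 2 F \left(- \frac{1}{7} - 2 F^{2}\right)$)
$47346 + V{\left(10 \right)} = 47346 - \left(\frac{20}{7} + 4 \cdot 10^{3}\right) = 47346 - \frac{28020}{7} = \frac{303402}{7}$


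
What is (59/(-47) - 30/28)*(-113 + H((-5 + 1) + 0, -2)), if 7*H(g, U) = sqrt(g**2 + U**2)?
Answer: 173003/658 - 1531*sqrt(5)/2303 ≈ 261.44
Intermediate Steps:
H(g, U) = sqrt(U**2 + g**2)/7 (H(g, U) = sqrt(g**2 + U**2)/7 = sqrt(U**2 + g**2)/7)
(59/(-47) - 30/28)*(-113 + H((-5 + 1) + 0, -2)) = (59/(-47) - 30/28)*(-113 + sqrt((-2)**2 + ((-5 + 1) + 0)**2)/7) = (59*(-1/47) - 30*1/28)*(-113 + sqrt(4 + (-4 + 0)**2)/7) = (-59/47 - 15/14)*(-113 + sqrt(4 + (-4)**2)/7) = -1531*(-113 + sqrt(4 + 16)/7)/658 = -1531*(-113 + sqrt(20)/7)/658 = -1531*(-113 + (2*sqrt(5))/7)/658 = -1531*(-113 + 2*sqrt(5)/7)/658 = 173003/658 - 1531*sqrt(5)/2303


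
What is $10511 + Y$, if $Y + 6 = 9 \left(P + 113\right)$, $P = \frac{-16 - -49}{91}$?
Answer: $\frac{1048799}{91} \approx 11525.0$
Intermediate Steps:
$P = \frac{33}{91}$ ($P = \left(-16 + 49\right) \frac{1}{91} = 33 \cdot \frac{1}{91} = \frac{33}{91} \approx 0.36264$)
$Y = \frac{92298}{91}$ ($Y = -6 + 9 \left(\frac{33}{91} + 113\right) = -6 + 9 \cdot \frac{10316}{91} = -6 + \frac{92844}{91} = \frac{92298}{91} \approx 1014.3$)
$10511 + Y = 10511 + \frac{92298}{91} = \frac{1048799}{91}$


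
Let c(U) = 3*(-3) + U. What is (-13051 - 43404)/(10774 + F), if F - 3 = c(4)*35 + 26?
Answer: -56455/10628 ≈ -5.3119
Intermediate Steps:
c(U) = -9 + U
F = -146 (F = 3 + ((-9 + 4)*35 + 26) = 3 + (-5*35 + 26) = 3 + (-175 + 26) = 3 - 149 = -146)
(-13051 - 43404)/(10774 + F) = (-13051 - 43404)/(10774 - 146) = -56455/10628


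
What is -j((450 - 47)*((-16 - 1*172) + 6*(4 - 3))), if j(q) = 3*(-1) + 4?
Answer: -1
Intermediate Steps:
j(q) = 1 (j(q) = -3 + 4 = 1)
-j((450 - 47)*((-16 - 1*172) + 6*(4 - 3))) = -1*1 = -1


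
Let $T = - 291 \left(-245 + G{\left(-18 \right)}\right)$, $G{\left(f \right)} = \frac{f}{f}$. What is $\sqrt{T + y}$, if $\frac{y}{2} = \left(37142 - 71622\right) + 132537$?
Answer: $\sqrt{267118} \approx 516.83$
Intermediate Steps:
$G{\left(f \right)} = 1$
$T = 71004$ ($T = - 291 \left(-245 + 1\right) = \left(-291\right) \left(-244\right) = 71004$)
$y = 196114$ ($y = 2 \left(\left(37142 - 71622\right) + 132537\right) = 2 \left(-34480 + 132537\right) = 2 \cdot 98057 = 196114$)
$\sqrt{T + y} = \sqrt{71004 + 196114} = \sqrt{267118}$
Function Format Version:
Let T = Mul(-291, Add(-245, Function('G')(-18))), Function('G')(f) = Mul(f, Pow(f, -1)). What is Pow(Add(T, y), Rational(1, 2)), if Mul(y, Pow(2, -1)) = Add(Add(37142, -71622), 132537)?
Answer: Pow(267118, Rational(1, 2)) ≈ 516.83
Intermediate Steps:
Function('G')(f) = 1
T = 71004 (T = Mul(-291, Add(-245, 1)) = Mul(-291, -244) = 71004)
y = 196114 (y = Mul(2, Add(Add(37142, -71622), 132537)) = Mul(2, Add(-34480, 132537)) = Mul(2, 98057) = 196114)
Pow(Add(T, y), Rational(1, 2)) = Pow(Add(71004, 196114), Rational(1, 2)) = Pow(267118, Rational(1, 2))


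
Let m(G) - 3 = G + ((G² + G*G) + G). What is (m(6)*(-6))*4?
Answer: -2088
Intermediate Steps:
m(G) = 3 + 2*G + 2*G² (m(G) = 3 + (G + ((G² + G*G) + G)) = 3 + (G + ((G² + G²) + G)) = 3 + (G + (2*G² + G)) = 3 + (G + (G + 2*G²)) = 3 + (2*G + 2*G²) = 3 + 2*G + 2*G²)
(m(6)*(-6))*4 = ((3 + 2*6 + 2*6²)*(-6))*4 = ((3 + 12 + 2*36)*(-6))*4 = ((3 + 12 + 72)*(-6))*4 = (87*(-6))*4 = -522*4 = -2088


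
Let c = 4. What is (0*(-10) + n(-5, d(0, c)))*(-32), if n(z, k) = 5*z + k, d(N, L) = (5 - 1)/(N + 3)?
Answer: 2272/3 ≈ 757.33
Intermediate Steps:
d(N, L) = 4/(3 + N)
n(z, k) = k + 5*z
(0*(-10) + n(-5, d(0, c)))*(-32) = (0*(-10) + (4/(3 + 0) + 5*(-5)))*(-32) = (0 + (4/3 - 25))*(-32) = (0 - 71/3)*(-32) = -71/3*(-32) = 2272/3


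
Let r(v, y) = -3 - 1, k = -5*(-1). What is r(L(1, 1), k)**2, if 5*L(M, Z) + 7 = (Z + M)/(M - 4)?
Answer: 16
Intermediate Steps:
L(M, Z) = -7/5 + (M + Z)/(5*(-4 + M)) (L(M, Z) = -7/5 + ((Z + M)/(M - 4))/5 = -7/5 + ((M + Z)/(-4 + M))/5 = -7/5 + (M + Z)/(5*(-4 + M)))
k = 5
r(v, y) = -4
r(L(1, 1), k)**2 = (-4)**2 = 16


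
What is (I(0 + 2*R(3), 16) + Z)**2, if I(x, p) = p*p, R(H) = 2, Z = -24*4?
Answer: 25600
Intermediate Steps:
Z = -96
I(x, p) = p**2
(I(0 + 2*R(3), 16) + Z)**2 = (16**2 - 96)**2 = (256 - 96)**2 = 160**2 = 25600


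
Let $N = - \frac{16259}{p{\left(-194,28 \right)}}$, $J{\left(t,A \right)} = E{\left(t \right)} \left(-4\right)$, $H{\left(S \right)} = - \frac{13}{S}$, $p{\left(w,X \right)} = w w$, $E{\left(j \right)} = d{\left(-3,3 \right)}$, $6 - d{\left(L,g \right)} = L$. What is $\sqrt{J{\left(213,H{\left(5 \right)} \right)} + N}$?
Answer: $\frac{i \sqrt{1371155}}{194} \approx 6.0359 i$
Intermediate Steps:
$d{\left(L,g \right)} = 6 - L$
$E{\left(j \right)} = 9$ ($E{\left(j \right)} = 6 - -3 = 6 + 3 = 9$)
$p{\left(w,X \right)} = w^{2}$
$J{\left(t,A \right)} = -36$ ($J{\left(t,A \right)} = 9 \left(-4\right) = -36$)
$N = - \frac{16259}{37636}$ ($N = - \frac{16259}{\left(-194\right)^{2}} = - \frac{16259}{37636} \approx -0.43201$)
$\sqrt{J{\left(213,H{\left(5 \right)} \right)} + N} = \sqrt{-36 - \frac{16259}{37636}} = \sqrt{- \frac{1371155}{37636}} = \frac{i \sqrt{1371155}}{194}$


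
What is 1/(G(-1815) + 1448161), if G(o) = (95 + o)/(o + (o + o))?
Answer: 1089/1577047673 ≈ 6.9053e-7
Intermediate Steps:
G(o) = (95 + o)/(3*o) (G(o) = (95 + o)/(o + 2*o) = (95 + o)/((3*o)) = (95 + o)*(1/(3*o)) = (95 + o)/(3*o))
1/(G(-1815) + 1448161) = 1/((⅓)*(95 - 1815)/(-1815) + 1448161) = 1/((⅓)*(-1/1815)*(-1720) + 1448161) = 1/(344/1089 + 1448161) = 1/(1577047673/1089) = 1089/1577047673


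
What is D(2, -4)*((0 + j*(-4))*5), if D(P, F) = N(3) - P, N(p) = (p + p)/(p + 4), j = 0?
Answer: 0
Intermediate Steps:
N(p) = 2*p/(4 + p) (N(p) = (2*p)/(4 + p) = 2*p/(4 + p))
D(P, F) = 6/7 - P (D(P, F) = 2*3/(4 + 3) - P = 2*3/7 - P = 2*3*(⅐) - P = 6/7 - P)
D(2, -4)*((0 + j*(-4))*5) = (6/7 - 1*2)*((0 + 0*(-4))*5) = (6/7 - 2)*((0 + 0)*5) = -0*5 = -8/7*0 = 0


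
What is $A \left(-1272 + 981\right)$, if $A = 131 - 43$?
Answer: $-25608$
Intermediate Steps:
$A = 88$ ($A = 131 - 43 = 88$)
$A \left(-1272 + 981\right) = 88 \left(-1272 + 981\right) = 88 \left(-291\right) = -25608$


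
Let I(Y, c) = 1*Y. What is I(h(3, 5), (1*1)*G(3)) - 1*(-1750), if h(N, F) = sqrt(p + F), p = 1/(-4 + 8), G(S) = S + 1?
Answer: 1750 + sqrt(21)/2 ≈ 1752.3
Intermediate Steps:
G(S) = 1 + S
p = 1/4 ≈ 0.25000
h(N, F) = sqrt(1/4 + F)
I(Y, c) = Y
I(h(3, 5), (1*1)*G(3)) - 1*(-1750) = sqrt(1 + 4*5)/2 - 1*(-1750) = sqrt(1 + 20)/2 + 1750 = sqrt(21)/2 + 1750 = 1750 + sqrt(21)/2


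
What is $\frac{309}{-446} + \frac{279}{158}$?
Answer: $\frac{18903}{17617} \approx 1.073$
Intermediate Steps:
$\frac{309}{-446} + \frac{279}{158} = 309 \left(- \frac{1}{446}\right) + 279 \cdot \frac{1}{158} = - \frac{309}{446} + \frac{279}{158} = \frac{18903}{17617}$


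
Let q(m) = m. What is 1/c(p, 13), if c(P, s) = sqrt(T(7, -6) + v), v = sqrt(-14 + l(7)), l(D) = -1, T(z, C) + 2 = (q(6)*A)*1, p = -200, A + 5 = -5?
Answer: 1/sqrt(-62 + I*sqrt(15)) ≈ 0.003957 - 0.12681*I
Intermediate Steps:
A = -10 (A = -5 - 5 = -10)
T(z, C) = -62 (T(z, C) = -2 + (6*(-10))*1 = -2 - 60*1 = -2 - 60 = -62)
v = I*sqrt(15) (v = sqrt(-14 - 1) = sqrt(-15) = I*sqrt(15) ≈ 3.873*I)
c(P, s) = sqrt(-62 + I*sqrt(15))
1/c(p, 13) = 1/(sqrt(-62 + I*sqrt(15))) = 1/sqrt(-62 + I*sqrt(15))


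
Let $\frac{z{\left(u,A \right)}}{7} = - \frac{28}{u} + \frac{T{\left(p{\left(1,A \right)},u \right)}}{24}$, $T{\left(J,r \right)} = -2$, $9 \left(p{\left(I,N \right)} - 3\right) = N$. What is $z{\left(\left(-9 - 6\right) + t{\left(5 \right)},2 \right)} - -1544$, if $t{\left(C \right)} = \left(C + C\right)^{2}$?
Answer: $\frac{1571933}{1020} \approx 1541.1$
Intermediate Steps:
$t{\left(C \right)} = 4 C^{2}$ ($t{\left(C \right)} = \left(2 C\right)^{2} = 4 C^{2}$)
$p{\left(I,N \right)} = 3 + \frac{N}{9}$
$z{\left(u,A \right)} = - \frac{7}{12} - \frac{196}{u}$ ($z{\left(u,A \right)} = 7 \left(- \frac{28}{u} - \frac{2}{24}\right) = 7 \left(- \frac{28}{u} - \frac{1}{12}\right) = 7 \left(- \frac{1}{12} - \frac{28}{u}\right) = - \frac{7}{12} - \frac{196}{u}$)
$z{\left(\left(-9 - 6\right) + t{\left(5 \right)},2 \right)} - -1544 = \left(- \frac{7}{12} - \frac{196}{\left(-9 - 6\right) + 4 \cdot 5^{2}}\right) - -1544 = \left(- \frac{7}{12} - \frac{196}{-15 + 4 \cdot 25}\right) + 1544 = \left(- \frac{7}{12} - \frac{196}{-15 + 100}\right) + 1544 = \left(- \frac{7}{12} - \frac{196}{85}\right) + 1544 = - \frac{2947}{1020} + 1544 = \frac{1571933}{1020}$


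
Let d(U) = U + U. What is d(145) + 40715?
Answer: 41005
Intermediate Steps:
d(U) = 2*U
d(145) + 40715 = 2*145 + 40715 = 290 + 40715 = 41005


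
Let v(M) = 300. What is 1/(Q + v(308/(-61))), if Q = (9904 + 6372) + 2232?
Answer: 1/18808 ≈ 5.3169e-5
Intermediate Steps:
Q = 18508 (Q = 16276 + 2232 = 18508)
1/(Q + v(308/(-61))) = 1/(18508 + 300) = 1/18808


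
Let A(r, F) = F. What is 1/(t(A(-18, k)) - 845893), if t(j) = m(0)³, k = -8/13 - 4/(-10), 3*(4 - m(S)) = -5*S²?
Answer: -1/845829 ≈ -1.1823e-6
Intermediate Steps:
m(S) = 4 + 5*S²/3 (m(S) = 4 - (-5)*S²/3 = 4 + 5*S²/3)
k = -14/65 (k = -8*1/13 - 4*(-⅒) = -8/13 + ⅖ = -14/65 ≈ -0.21538)
t(j) = 64 (t(j) = (4 + (5/3)*0²)³ = (4 + (5/3)*0)³ = (4 + 0)³ = 4³ = 64)
1/(t(A(-18, k)) - 845893) = 1/(64 - 845893) = 1/(-845829) = -1/845829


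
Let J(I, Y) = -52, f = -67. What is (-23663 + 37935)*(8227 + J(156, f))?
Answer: 116673600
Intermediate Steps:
(-23663 + 37935)*(8227 + J(156, f)) = (-23663 + 37935)*(8227 - 52) = 14272*8175 = 116673600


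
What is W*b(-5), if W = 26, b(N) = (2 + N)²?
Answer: 234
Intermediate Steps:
W*b(-5) = 26*(2 - 5)² = 26*(-3)² = 26*9 = 234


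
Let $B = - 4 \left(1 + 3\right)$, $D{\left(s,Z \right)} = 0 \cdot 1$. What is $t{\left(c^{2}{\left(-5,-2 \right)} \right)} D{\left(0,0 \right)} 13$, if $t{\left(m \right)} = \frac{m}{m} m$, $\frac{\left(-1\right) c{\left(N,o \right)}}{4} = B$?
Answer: $0$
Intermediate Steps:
$D{\left(s,Z \right)} = 0$
$B = -16$ ($B = \left(-4\right) 4 = -16$)
$c{\left(N,o \right)} = 64$ ($c{\left(N,o \right)} = \left(-4\right) \left(-16\right) = 64$)
$t{\left(m \right)} = m$ ($t{\left(m \right)} = 1 m = m$)
$t{\left(c^{2}{\left(-5,-2 \right)} \right)} D{\left(0,0 \right)} 13 = 64^{2} \cdot 0 \cdot 13 = 4096 \cdot 0 \cdot 13 = 0 \cdot 13 = 0$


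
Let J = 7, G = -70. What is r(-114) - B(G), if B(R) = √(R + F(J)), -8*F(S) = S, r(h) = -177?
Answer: -177 - 9*I*√14/4 ≈ -177.0 - 8.4187*I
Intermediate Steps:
F(S) = -S/8
B(R) = √(-7/8 + R) (B(R) = √(R - ⅛*7) = √(R - 7/8) = √(-7/8 + R))
r(-114) - B(G) = -177 - √(-14 + 16*(-70))/4 = -177 - √(-14 - 1120)/4 = -177 - √(-1134)/4 = -177 - 9*I*√14/4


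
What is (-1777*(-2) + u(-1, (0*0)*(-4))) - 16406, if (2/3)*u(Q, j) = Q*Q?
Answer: -25701/2 ≈ -12851.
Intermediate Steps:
u(Q, j) = 3*Q²/2 (u(Q, j) = 3*(Q*Q)/2 = 3*Q²/2)
(-1777*(-2) + u(-1, (0*0)*(-4))) - 16406 = (-1777*(-2) + (3/2)*(-1)²) - 16406 = (3554 + (3/2)*1) - 16406 = (3554 + 3/2) - 16406 = 7111/2 - 16406 = -25701/2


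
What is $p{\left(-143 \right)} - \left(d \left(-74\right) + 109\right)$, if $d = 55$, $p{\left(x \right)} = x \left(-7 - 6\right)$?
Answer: $5820$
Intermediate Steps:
$p{\left(x \right)} = - 13 x$ ($p{\left(x \right)} = x \left(-13\right) = - 13 x$)
$p{\left(-143 \right)} - \left(d \left(-74\right) + 109\right) = \left(-13\right) \left(-143\right) - \left(55 \left(-74\right) + 109\right) = 1859 - \left(-4070 + 109\right) = 1859 - -3961 = 1859 + 3961 = 5820$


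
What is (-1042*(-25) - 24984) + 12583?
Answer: 13649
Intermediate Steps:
(-1042*(-25) - 24984) + 12583 = (26050 - 24984) + 12583 = 1066 + 12583 = 13649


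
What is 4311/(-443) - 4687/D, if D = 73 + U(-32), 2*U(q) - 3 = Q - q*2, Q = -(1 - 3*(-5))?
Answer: -5001949/87271 ≈ -57.315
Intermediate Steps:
Q = -16 (Q = -(1 + 15) = -1*16 = -16)
U(q) = -13/2 - q (U(q) = 3/2 + (-16 - q*2)/2 = 3/2 + (-16 - 2*q)/2 = 3/2 + (-8 - q) = -13/2 - q)
D = 197/2 (D = 73 + (-13/2 - 1*(-32)) = 73 + (-13/2 + 32) = 73 + 51/2 = 197/2 ≈ 98.500)
4311/(-443) - 4687/D = 4311/(-443) - 4687/197/2 = 4311*(-1/443) - 4687*2/197 = -4311/443 - 9374/197 = -5001949/87271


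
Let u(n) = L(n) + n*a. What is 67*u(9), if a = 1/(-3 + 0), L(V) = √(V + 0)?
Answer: 0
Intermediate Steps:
L(V) = √V
a = -⅓ (a = 1/(-3) = -⅓ ≈ -0.33333)
u(n) = √n - n/3 (u(n) = √n + n*(-⅓) = √n - n/3)
67*u(9) = 67*(√9 - ⅓*9) = 67*(3 - 3) = 67*0 = 0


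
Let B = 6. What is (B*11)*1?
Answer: 66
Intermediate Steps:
(B*11)*1 = (6*11)*1 = 66*1 = 66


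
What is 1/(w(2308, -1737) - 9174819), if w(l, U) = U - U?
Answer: -1/9174819 ≈ -1.0899e-7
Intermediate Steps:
w(l, U) = 0
1/(w(2308, -1737) - 9174819) = 1/(0 - 9174819) = 1/(-9174819) = -1/9174819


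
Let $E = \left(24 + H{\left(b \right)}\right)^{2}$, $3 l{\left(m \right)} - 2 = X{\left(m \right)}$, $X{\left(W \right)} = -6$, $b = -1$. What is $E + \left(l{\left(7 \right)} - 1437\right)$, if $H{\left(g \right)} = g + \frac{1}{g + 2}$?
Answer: $- \frac{2587}{3} \approx -862.33$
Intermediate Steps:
$l{\left(m \right)} = - \frac{4}{3}$ ($l{\left(m \right)} = \frac{2}{3} + \frac{1}{3} \left(-6\right) = \frac{2}{3} - 2 = - \frac{4}{3}$)
$H{\left(g \right)} = g + \frac{1}{2 + g}$
$E = 576$ ($E = \left(24 + \frac{1 + \left(-1\right)^{2} + 2 \left(-1\right)}{2 - 1}\right)^{2} = \left(24 + \frac{1 + 1 - 2}{1}\right)^{2} = \left(24 + 1 \cdot 0\right)^{2} = \left(24 + 0\right)^{2} = 24^{2} = 576$)
$E + \left(l{\left(7 \right)} - 1437\right) = 576 - \frac{4315}{3} = - \frac{2587}{3}$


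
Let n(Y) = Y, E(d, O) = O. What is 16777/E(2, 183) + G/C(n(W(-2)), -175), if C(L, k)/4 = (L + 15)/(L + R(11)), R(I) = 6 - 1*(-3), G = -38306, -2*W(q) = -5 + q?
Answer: -86383477/13542 ≈ -6378.9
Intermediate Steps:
W(q) = 5/2 - q/2 (W(q) = -(-5 + q)/2 = 5/2 - q/2)
R(I) = 9 (R(I) = 6 + 3 = 9)
C(L, k) = 4*(15 + L)/(9 + L) (C(L, k) = 4*((L + 15)/(L + 9)) = 4*((15 + L)/(9 + L)) = 4*(15 + L)/(9 + L))
16777/E(2, 183) + G/C(n(W(-2)), -175) = 16777/183 - 38306*(9 + (5/2 - ½*(-2)))/(4*(15 + (5/2 - ½*(-2)))) = 16777*(1/183) - 38306*(9 + (5/2 + 1))/(4*(15 + (5/2 + 1))) = 16777/183 - 38306*(9 + 7/2)/(4*(15 + 7/2)) = 16777/183 - 38306/(4*(37/2)/(25/2)) = 16777/183 - 38306/(4*(2/25)*(37/2)) = 16777/183 - 38306/148/25 = 16777/183 - 38306*25/148 = 16777/183 - 478825/74 = -86383477/13542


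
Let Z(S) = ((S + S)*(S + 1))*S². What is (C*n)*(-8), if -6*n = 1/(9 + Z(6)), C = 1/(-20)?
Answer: -1/45495 ≈ -2.1980e-5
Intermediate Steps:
C = -1/20 ≈ -0.050000
Z(S) = 2*S³*(1 + S) (Z(S) = ((2*S)*(1 + S))*S² = (2*S*(1 + S))*S² = 2*S³*(1 + S))
n = -1/18198 (n = -1/(6*(9 + 2*6³*(1 + 6))) = -1/(6*(9 + 2*216*7)) = -1/(6*(9 + 3024)) = -⅙/3033 = -⅙*1/3033 = -1/18198 ≈ -5.4951e-5)
(C*n)*(-8) = -1/20*(-1/18198)*(-8) = (1/363960)*(-8) = -1/45495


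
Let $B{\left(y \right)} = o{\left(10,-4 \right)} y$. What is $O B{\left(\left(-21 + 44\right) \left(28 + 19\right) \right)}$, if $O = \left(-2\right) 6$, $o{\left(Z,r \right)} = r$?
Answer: $51888$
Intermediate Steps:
$B{\left(y \right)} = - 4 y$
$O = -12$
$O B{\left(\left(-21 + 44\right) \left(28 + 19\right) \right)} = - 12 \left(- 4 \left(-21 + 44\right) \left(28 + 19\right)\right) = - 12 \left(- 4 \cdot 23 \cdot 47\right) = - 12 \left(\left(-4\right) 1081\right) = \left(-12\right) \left(-4324\right) = 51888$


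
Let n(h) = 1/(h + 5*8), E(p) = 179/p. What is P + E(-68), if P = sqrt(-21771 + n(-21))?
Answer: -179/68 + 4*I*sqrt(491207)/19 ≈ -2.6324 + 147.55*I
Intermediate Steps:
n(h) = 1/(40 + h) (n(h) = 1/(h + 40) = 1/(40 + h))
P = 4*I*sqrt(491207)/19 (P = sqrt(-21771 + 1/(40 - 21)) = sqrt(-21771 + 1/19) = sqrt(-413648/19) = 4*I*sqrt(491207)/19 ≈ 147.55*I)
P + E(-68) = 4*I*sqrt(491207)/19 + 179/(-68) = 4*I*sqrt(491207)/19 + 179*(-1/68) = 4*I*sqrt(491207)/19 - 179/68 = -179/68 + 4*I*sqrt(491207)/19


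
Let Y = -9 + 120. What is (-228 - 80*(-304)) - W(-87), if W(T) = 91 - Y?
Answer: 24112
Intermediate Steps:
Y = 111
W(T) = -20 (W(T) = 91 - 1*111 = 91 - 111 = -20)
(-228 - 80*(-304)) - W(-87) = (-228 - 80*(-304)) - 1*(-20) = (-228 + 24320) + 20 = 24092 + 20 = 24112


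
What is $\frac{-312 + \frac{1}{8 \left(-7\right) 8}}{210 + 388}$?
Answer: $- \frac{139777}{267904} \approx -0.52174$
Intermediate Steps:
$\frac{-312 + \frac{1}{8 \left(-7\right) 8}}{210 + 388} = \frac{-312 + \frac{1}{\left(-56\right) 8}}{598} = \left(-312 + \frac{1}{-448}\right) \frac{1}{598} = \left(-312 - \frac{1}{448}\right) \frac{1}{598} = \left(- \frac{139777}{448}\right) \frac{1}{598} = - \frac{139777}{267904}$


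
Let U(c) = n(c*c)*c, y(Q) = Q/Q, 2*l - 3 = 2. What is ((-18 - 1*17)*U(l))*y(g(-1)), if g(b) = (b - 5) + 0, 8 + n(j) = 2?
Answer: 525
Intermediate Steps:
n(j) = -6 (n(j) = -8 + 2 = -6)
g(b) = -5 + b (g(b) = (-5 + b) + 0 = -5 + b)
l = 5/2 (l = 3/2 + (1/2)*2 = 3/2 + 1 = 5/2 ≈ 2.5000)
y(Q) = 1
U(c) = -6*c
((-18 - 1*17)*U(l))*y(g(-1)) = ((-18 - 1*17)*(-6*5/2))*1 = ((-18 - 17)*(-15))*1 = -35*(-15)*1 = 525*1 = 525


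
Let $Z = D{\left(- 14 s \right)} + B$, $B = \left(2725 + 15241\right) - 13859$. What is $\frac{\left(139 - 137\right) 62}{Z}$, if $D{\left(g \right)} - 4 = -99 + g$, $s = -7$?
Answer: $\frac{62}{2055} \approx 0.03017$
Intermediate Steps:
$D{\left(g \right)} = -95 + g$ ($D{\left(g \right)} = 4 + \left(-99 + g\right) = -95 + g$)
$B = 4107$ ($B = 17966 - 13859 = 4107$)
$Z = 4110$ ($Z = \left(-95 - -98\right) + 4107 = \left(-95 + 98\right) + 4107 = 3 + 4107 = 4110$)
$\frac{\left(139 - 137\right) 62}{Z} = \frac{\left(139 - 137\right) 62}{4110} = 2 \cdot 62 \cdot \frac{1}{4110} = 124 \cdot \frac{1}{4110} = \frac{62}{2055}$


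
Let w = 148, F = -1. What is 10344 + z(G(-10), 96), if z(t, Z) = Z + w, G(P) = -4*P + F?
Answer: 10588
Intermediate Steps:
G(P) = -1 - 4*P (G(P) = -4*P - 1 = -1 - 4*P)
z(t, Z) = 148 + Z (z(t, Z) = Z + 148 = 148 + Z)
10344 + z(G(-10), 96) = 10344 + (148 + 96) = 10344 + 244 = 10588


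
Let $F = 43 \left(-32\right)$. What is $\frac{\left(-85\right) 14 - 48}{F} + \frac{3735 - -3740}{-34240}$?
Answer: $\frac{200647}{294464} \approx 0.6814$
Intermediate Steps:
$F = -1376$
$\frac{\left(-85\right) 14 - 48}{F} + \frac{3735 - -3740}{-34240} = \frac{\left(-85\right) 14 - 48}{-1376} + \frac{3735 - -3740}{-34240} = \left(-1190 - 48\right) \left(- \frac{1}{1376}\right) + \left(3735 + 3740\right) \left(- \frac{1}{34240}\right) = \left(-1238\right) \left(- \frac{1}{1376}\right) + 7475 \left(- \frac{1}{34240}\right) = \frac{619}{688} - \frac{1495}{6848} = \frac{200647}{294464}$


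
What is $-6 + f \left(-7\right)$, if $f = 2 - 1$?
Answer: $-13$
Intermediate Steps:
$f = 1$
$-6 + f \left(-7\right) = -6 + 1 \left(-7\right) = -6 - 7 = -13$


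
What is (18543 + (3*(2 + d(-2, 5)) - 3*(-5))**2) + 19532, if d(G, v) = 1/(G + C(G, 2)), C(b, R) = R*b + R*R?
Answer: 153821/4 ≈ 38455.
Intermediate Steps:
C(b, R) = R**2 + R*b (C(b, R) = R*b + R**2 = R**2 + R*b)
d(G, v) = 1/(4 + 3*G) (d(G, v) = 1/(G + 2*(2 + G)) = 1/(G + (4 + 2*G)) = 1/(4 + 3*G))
(18543 + (3*(2 + d(-2, 5)) - 3*(-5))**2) + 19532 = (18543 + (3*(2 + 1/(4 + 3*(-2))) - 3*(-5))**2) + 19532 = (18543 + (3*(2 + 1/(4 - 6)) + 15)**2) + 19532 = (18543 + (3*(2 + 1/(-2)) + 15)**2) + 19532 = (18543 + (3*(2 - 1/2) + 15)**2) + 19532 = (18543 + (3*(3/2) + 15)**2) + 19532 = (18543 + (9/2 + 15)**2) + 19532 = (18543 + (39/2)**2) + 19532 = (18543 + 1521/4) + 19532 = 75693/4 + 19532 = 153821/4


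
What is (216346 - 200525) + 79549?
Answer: 95370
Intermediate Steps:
(216346 - 200525) + 79549 = 15821 + 79549 = 95370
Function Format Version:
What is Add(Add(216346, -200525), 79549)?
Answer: 95370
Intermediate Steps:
Add(Add(216346, -200525), 79549) = Add(15821, 79549) = 95370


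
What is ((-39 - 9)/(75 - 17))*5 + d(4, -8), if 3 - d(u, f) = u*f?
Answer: 895/29 ≈ 30.862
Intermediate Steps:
d(u, f) = 3 - f*u (d(u, f) = 3 - u*f = 3 - f*u)
((-39 - 9)/(75 - 17))*5 + d(4, -8) = ((-39 - 9)/(75 - 17))*5 + (3 - 1*(-8)*4) = -48/58*5 + (3 + 32) = -48*1/58*5 + 35 = -24/29*5 + 35 = -120/29 + 35 = 895/29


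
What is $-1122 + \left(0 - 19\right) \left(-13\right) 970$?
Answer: $238468$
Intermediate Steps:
$-1122 + \left(0 - 19\right) \left(-13\right) 970 = -1122 + \left(-19\right) \left(-13\right) 970 = -1122 + 247 \cdot 970 = -1122 + 239590 = 238468$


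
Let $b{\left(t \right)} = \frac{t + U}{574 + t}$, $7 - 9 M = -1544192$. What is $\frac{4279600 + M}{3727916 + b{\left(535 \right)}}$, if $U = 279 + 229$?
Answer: $\frac{14809068097}{12402779661} \approx 1.194$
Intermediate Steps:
$M = \frac{514733}{3}$ ($M = \frac{7}{9} - - \frac{1544192}{9} = \frac{7}{9} + \frac{1544192}{9} = \frac{514733}{3} \approx 1.7158 \cdot 10^{5}$)
$U = 508$
$b{\left(t \right)} = \frac{508 + t}{574 + t}$ ($b{\left(t \right)} = \frac{t + 508}{574 + t} = \frac{508 + t}{574 + t}$)
$\frac{4279600 + M}{3727916 + b{\left(535 \right)}} = \frac{4279600 + \frac{514733}{3}}{3727916 + \frac{508 + 535}{574 + 535}} = \frac{13353533}{3 \left(3727916 + \frac{1}{1109} \cdot 1043\right)} = \frac{13353533}{3 \left(3727916 + \frac{1043}{1109}\right)} = \frac{13353533}{3 \cdot \frac{4134259887}{1109}} = \frac{13353533}{3} \cdot \frac{1109}{4134259887} = \frac{14809068097}{12402779661}$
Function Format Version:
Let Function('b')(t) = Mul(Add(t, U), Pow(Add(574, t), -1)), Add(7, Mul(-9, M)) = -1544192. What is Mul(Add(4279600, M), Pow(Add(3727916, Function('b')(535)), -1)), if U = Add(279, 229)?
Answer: Rational(14809068097, 12402779661) ≈ 1.1940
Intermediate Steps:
M = Rational(514733, 3) (M = Add(Rational(7, 9), Mul(Rational(-1, 9), -1544192)) = Add(Rational(7, 9), Rational(1544192, 9)) = Rational(514733, 3) ≈ 1.7158e+5)
U = 508
Function('b')(t) = Mul(Pow(Add(574, t), -1), Add(508, t)) (Function('b')(t) = Mul(Add(t, 508), Pow(Add(574, t), -1)) = Mul(Add(508, t), Pow(Add(574, t), -1)) = Mul(Pow(Add(574, t), -1), Add(508, t)))
Mul(Add(4279600, M), Pow(Add(3727916, Function('b')(535)), -1)) = Mul(Add(4279600, Rational(514733, 3)), Pow(Add(3727916, Mul(Pow(Add(574, 535), -1), Add(508, 535))), -1)) = Mul(Rational(13353533, 3), Pow(Add(3727916, Mul(Pow(1109, -1), 1043)), -1)) = Mul(Rational(13353533, 3), Pow(Add(3727916, Mul(Rational(1, 1109), 1043)), -1)) = Mul(Rational(13353533, 3), Pow(Add(3727916, Rational(1043, 1109)), -1)) = Mul(Rational(13353533, 3), Pow(Rational(4134259887, 1109), -1)) = Mul(Rational(13353533, 3), Rational(1109, 4134259887)) = Rational(14809068097, 12402779661)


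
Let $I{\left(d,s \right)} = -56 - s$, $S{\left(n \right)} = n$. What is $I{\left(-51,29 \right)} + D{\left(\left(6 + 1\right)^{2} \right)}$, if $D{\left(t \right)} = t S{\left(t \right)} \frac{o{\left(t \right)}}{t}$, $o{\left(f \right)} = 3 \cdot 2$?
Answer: $209$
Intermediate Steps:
$o{\left(f \right)} = 6$
$D{\left(t \right)} = 6 t$ ($D{\left(t \right)} = t t \frac{6}{t} = t^{2} \frac{6}{t} = 6 t$)
$I{\left(-51,29 \right)} + D{\left(\left(6 + 1\right)^{2} \right)} = \left(-56 - 29\right) + 6 \left(6 + 1\right)^{2} = \left(-56 - 29\right) + 6 \cdot 7^{2} = -85 + 6 \cdot 49 = -85 + 294 = 209$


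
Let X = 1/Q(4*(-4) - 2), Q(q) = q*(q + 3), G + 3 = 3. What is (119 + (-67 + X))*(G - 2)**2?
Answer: 28082/135 ≈ 208.01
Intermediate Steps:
G = 0 (G = -3 + 3 = 0)
Q(q) = q*(3 + q)
X = 1/270 (X = 1/((4*(-4) - 2)*(3 + (4*(-4) - 2))) = 1/((-16 - 2)*(3 + (-16 - 2))) = 1/(-18*(3 - 18)) = 1/(-18*(-15)) = 1/270 ≈ 0.0037037)
(119 + (-67 + X))*(G - 2)**2 = (119 + (-67 + 1/270))*(0 - 2)**2 = (119 - 18089/270)*(-2)**2 = (14041/270)*4 = 28082/135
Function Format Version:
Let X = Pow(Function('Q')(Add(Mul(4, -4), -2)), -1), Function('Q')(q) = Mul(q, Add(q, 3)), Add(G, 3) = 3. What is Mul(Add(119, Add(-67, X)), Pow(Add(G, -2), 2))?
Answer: Rational(28082, 135) ≈ 208.01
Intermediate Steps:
G = 0 (G = Add(-3, 3) = 0)
Function('Q')(q) = Mul(q, Add(3, q))
X = Rational(1, 270) (X = Pow(Mul(Add(Mul(4, -4), -2), Add(3, Add(Mul(4, -4), -2))), -1) = Pow(Mul(Add(-16, -2), Add(3, Add(-16, -2))), -1) = Pow(Mul(-18, Add(3, -18)), -1) = Pow(Mul(-18, -15), -1) = Pow(270, -1) = Rational(1, 270) ≈ 0.0037037)
Mul(Add(119, Add(-67, X)), Pow(Add(G, -2), 2)) = Mul(Add(119, Add(-67, Rational(1, 270))), Pow(Add(0, -2), 2)) = Mul(Add(119, Rational(-18089, 270)), Pow(-2, 2)) = Mul(Rational(14041, 270), 4) = Rational(28082, 135)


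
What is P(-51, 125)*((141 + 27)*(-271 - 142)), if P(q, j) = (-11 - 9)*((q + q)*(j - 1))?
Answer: -17551376640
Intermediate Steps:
P(q, j) = -40*q*(-1 + j) (P(q, j) = -20*2*q*(-1 + j) = -40*q*(-1 + j))
P(-51, 125)*((141 + 27)*(-271 - 142)) = (40*(-51)*(1 - 1*125))*((141 + 27)*(-271 - 142)) = (40*(-51)*(1 - 125))*(168*(-413)) = (40*(-51)*(-124))*(-69384) = 252960*(-69384) = -17551376640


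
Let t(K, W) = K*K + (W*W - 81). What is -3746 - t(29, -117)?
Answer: -18195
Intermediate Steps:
t(K, W) = -81 + K**2 + W**2 (t(K, W) = K**2 + (W**2 - 81) = K**2 + (-81 + W**2) = -81 + K**2 + W**2)
-3746 - t(29, -117) = -3746 - (-81 + 29**2 + (-117)**2) = -3746 - (-81 + 841 + 13689) = -3746 - 1*14449 = -3746 - 14449 = -18195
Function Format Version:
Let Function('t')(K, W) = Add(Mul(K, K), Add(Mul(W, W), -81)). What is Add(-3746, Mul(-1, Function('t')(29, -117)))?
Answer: -18195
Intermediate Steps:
Function('t')(K, W) = Add(-81, Pow(K, 2), Pow(W, 2)) (Function('t')(K, W) = Add(Pow(K, 2), Add(Pow(W, 2), -81)) = Add(Pow(K, 2), Add(-81, Pow(W, 2))) = Add(-81, Pow(K, 2), Pow(W, 2)))
Add(-3746, Mul(-1, Function('t')(29, -117))) = Add(-3746, Mul(-1, Add(-81, Pow(29, 2), Pow(-117, 2)))) = Add(-3746, Mul(-1, Add(-81, 841, 13689))) = Add(-3746, Mul(-1, 14449)) = Add(-3746, -14449) = -18195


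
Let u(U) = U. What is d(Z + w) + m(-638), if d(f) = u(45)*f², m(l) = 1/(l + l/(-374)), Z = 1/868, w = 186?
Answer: 12687909194672557/8149787408 ≈ 1.5568e+6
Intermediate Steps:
Z = 1/868 ≈ 0.0011521
m(l) = 374/(373*l) (m(l) = 1/(l + l*(-1/374)) = 1/(l - l/374) = 1/(373*l/374) = 374/(373*l))
d(f) = 45*f²
d(Z + w) + m(-638) = 45*(1/868 + 186)² + (374/373)/(-638) = 45*(161449/868)² + (374/373)*(-1/638) = 45*(26065779601/753424) - 17/10817 = 1172960082045/753424 - 17/10817 = 12687909194672557/8149787408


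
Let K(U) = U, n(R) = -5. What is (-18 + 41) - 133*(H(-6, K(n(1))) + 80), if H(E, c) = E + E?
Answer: -9021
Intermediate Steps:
H(E, c) = 2*E
(-18 + 41) - 133*(H(-6, K(n(1))) + 80) = (-18 + 41) - 133*(2*(-6) + 80) = 23 - 133*(-12 + 80) = 23 - 133*68 = 23 - 9044 = -9021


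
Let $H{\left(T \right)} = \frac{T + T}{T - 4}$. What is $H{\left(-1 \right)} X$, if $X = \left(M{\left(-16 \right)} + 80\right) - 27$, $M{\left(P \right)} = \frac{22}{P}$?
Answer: $\frac{413}{20} \approx 20.65$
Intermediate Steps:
$H{\left(T \right)} = \frac{2 T}{-4 + T}$
$X = \frac{413}{8}$ ($X = \left(\frac{22}{-16} + 80\right) - 27 = \left(22 \left(- \frac{1}{16}\right) + 80\right) - 27 = \left(- \frac{11}{8} + 80\right) - 27 = \frac{629}{8} - 27 = \frac{413}{8} \approx 51.625$)
$H{\left(-1 \right)} X = 2 \left(-1\right) \frac{1}{-4 - 1} \cdot \frac{413}{8} = 2 \left(-1\right) \frac{1}{-5} \cdot \frac{413}{8} = 2 \left(-1\right) \left(- \frac{1}{5}\right) \frac{413}{8} = \frac{2}{5} \cdot \frac{413}{8} = \frac{413}{20}$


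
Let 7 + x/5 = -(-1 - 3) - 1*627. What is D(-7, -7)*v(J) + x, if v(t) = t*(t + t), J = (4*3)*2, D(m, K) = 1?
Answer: -1998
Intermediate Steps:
J = 24 (J = 12*2 = 24)
v(t) = 2*t**2 (v(t) = t*(2*t) = 2*t**2)
x = -3150 (x = -35 + 5*(-(-1 - 3) - 1*627) = -35 + 5*(-1*(-4) - 627) = -35 + 5*(4 - 627) = -35 + 5*(-623) = -35 - 3115 = -3150)
D(-7, -7)*v(J) + x = 1*(2*24**2) - 3150 = 1*(2*576) - 3150 = 1*1152 - 3150 = 1152 - 3150 = -1998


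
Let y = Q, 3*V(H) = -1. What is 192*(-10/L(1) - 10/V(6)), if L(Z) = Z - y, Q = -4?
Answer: 5376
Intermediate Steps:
V(H) = -⅓ (V(H) = (⅓)*(-1) = -⅓)
y = -4
L(Z) = 4 + Z (L(Z) = Z - 1*(-4) = Z + 4 = 4 + Z)
192*(-10/L(1) - 10/V(6)) = 192*(-10/(4 + 1) - 10/(-⅓)) = 192*(-10/5 - 10*(-3)) = 192*(-10*⅕ + 30) = 192*(-2 + 30) = 192*28 = 5376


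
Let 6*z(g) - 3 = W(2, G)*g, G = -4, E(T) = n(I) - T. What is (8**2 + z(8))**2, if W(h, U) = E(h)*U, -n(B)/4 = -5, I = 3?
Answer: 3969/4 ≈ 992.25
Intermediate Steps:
n(B) = 20 (n(B) = -4*(-5) = 20)
E(T) = 20 - T
W(h, U) = U*(20 - h) (W(h, U) = (20 - h)*U = U*(20 - h))
z(g) = 1/2 - 12*g (z(g) = 1/2 + ((-4*(20 - 1*2))*g)/6 = 1/2 + ((-4*(20 - 2))*g)/6 = 1/2 + ((-4*18)*g)/6 = 1/2 + (-72*g)/6 = 1/2 - 12*g)
(8**2 + z(8))**2 = (8**2 + (1/2 - 12*8))**2 = (64 + (1/2 - 96))**2 = (64 - 191/2)**2 = (-63/2)**2 = 3969/4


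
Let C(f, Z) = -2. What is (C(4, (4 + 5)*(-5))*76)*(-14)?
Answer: 2128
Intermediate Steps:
(C(4, (4 + 5)*(-5))*76)*(-14) = -2*76*(-14) = -152*(-14) = 2128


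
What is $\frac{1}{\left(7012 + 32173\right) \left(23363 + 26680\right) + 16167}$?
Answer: $\frac{1}{1960951122} \approx 5.0996 \cdot 10^{-10}$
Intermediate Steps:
$\frac{1}{\left(7012 + 32173\right) \left(23363 + 26680\right) + 16167} = \frac{1}{39185 \cdot 50043 + 16167} = \frac{1}{1960934955 + 16167} = \frac{1}{1960951122}$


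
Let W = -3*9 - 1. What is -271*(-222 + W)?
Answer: 67750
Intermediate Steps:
W = -28 (W = -27 - 1 = -28)
-271*(-222 + W) = -271*(-222 - 28) = -271*(-250) = 67750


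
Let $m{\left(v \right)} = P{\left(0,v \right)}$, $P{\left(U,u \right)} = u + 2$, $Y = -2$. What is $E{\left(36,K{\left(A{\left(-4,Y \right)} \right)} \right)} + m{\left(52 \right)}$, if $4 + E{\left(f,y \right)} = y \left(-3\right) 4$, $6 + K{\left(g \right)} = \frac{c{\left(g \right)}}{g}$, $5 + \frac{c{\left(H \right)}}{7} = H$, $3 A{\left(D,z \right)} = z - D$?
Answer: $668$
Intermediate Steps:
$A{\left(D,z \right)} = - \frac{D}{3} + \frac{z}{3}$ ($A{\left(D,z \right)} = \frac{z - D}{3} = - \frac{D}{3} + \frac{z}{3}$)
$c{\left(H \right)} = -35 + 7 H$
$P{\left(U,u \right)} = 2 + u$
$K{\left(g \right)} = -6 + \frac{-35 + 7 g}{g}$
$E{\left(f,y \right)} = -4 - 12 y$ ($E{\left(f,y \right)} = -4 + y \left(-3\right) 4 = -4 + - 3 y 4 = -4 - 12 y$)
$m{\left(v \right)} = 2 + v$
$E{\left(36,K{\left(A{\left(-4,Y \right)} \right)} \right)} + m{\left(52 \right)} = \left(-4 - 12 \frac{-35 + \left(\left(- \frac{1}{3}\right) \left(-4\right) + \frac{1}{3} \left(-2\right)\right)}{\left(- \frac{1}{3}\right) \left(-4\right) + \frac{1}{3} \left(-2\right)}\right) + \left(2 + 52\right) = \left(-4 - 12 \frac{-35 + \left(\frac{4}{3} - \frac{2}{3}\right)}{\frac{4}{3} - \frac{2}{3}}\right) + 54 = \left(-4 - 12 \frac{-35 + \frac{2}{3}}{\frac{2}{3}}\right) + 54 = \left(-4 - 12 \cdot \frac{3}{2} \left(- \frac{103}{3}\right)\right) + 54 = \left(-4 - -618\right) + 54 = \left(-4 + 618\right) + 54 = 614 + 54 = 668$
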